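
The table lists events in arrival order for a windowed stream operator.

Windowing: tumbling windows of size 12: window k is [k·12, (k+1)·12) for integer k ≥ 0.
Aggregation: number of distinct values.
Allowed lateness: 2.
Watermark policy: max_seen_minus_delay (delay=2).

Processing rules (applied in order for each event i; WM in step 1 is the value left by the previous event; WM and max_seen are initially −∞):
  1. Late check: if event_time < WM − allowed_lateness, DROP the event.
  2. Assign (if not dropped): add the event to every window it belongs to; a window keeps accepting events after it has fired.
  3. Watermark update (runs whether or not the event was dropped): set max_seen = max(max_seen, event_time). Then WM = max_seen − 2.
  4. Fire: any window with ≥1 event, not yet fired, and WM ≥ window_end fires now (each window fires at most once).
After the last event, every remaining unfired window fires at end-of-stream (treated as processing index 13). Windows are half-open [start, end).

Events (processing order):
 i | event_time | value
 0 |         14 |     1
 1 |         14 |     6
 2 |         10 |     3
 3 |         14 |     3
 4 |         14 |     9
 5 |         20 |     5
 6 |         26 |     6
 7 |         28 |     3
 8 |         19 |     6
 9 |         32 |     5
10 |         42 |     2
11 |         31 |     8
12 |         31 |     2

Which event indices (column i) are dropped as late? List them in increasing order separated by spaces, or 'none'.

i=0 t=14 v=1: → [12,24); WM=12
i=1 t=14 v=6: → [12,24); WM=12
i=2 t=10 v=3: → [0,12); WM=12; [0,12) fires=1
i=3 t=14 v=3: → [12,24); WM=12
i=4 t=14 v=9: → [12,24); WM=12
i=5 t=20 v=5: → [12,24); WM=18
i=6 t=26 v=6: → [24,36); WM=24; [12,24) fires=5
i=7 t=28 v=3: → [24,36); WM=26
i=8 t=19 v=6: DROP (t<26-2); WM=26
i=9 t=32 v=5: → [24,36); WM=30
i=10 t=42 v=2: → [36,48); WM=40; [24,36) fires=3
i=11 t=31 v=8: DROP (t<40-2); WM=40
i=12 t=31 v=2: DROP (t<40-2); WM=40

8 11 12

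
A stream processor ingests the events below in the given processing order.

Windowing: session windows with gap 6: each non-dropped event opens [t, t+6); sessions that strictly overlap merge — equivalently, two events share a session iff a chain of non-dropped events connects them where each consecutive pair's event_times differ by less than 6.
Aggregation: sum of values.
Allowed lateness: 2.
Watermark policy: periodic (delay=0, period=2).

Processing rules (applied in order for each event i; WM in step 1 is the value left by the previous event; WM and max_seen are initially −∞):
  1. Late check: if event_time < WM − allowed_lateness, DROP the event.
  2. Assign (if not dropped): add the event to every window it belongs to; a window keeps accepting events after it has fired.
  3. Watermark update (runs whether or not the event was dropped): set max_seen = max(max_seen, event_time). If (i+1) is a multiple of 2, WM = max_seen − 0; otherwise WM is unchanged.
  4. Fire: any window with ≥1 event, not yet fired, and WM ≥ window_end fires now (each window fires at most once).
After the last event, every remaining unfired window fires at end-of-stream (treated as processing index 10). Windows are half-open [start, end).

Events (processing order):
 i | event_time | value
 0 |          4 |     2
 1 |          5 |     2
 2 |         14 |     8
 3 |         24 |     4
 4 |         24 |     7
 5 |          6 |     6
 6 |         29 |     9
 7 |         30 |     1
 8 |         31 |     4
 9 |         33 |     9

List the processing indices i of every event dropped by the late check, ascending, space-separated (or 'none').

i=0 t=4 v=2: → [4,10); WM=−∞
i=1 t=5 v=2: → [4,11); WM=5
i=2 t=14 v=8: → [14,20); WM=5
i=3 t=24 v=4: → [24,30); WM=24
i=4 t=24 v=7: → [24,30); WM=24
i=5 t=6 v=6: DROP (t<24-2); WM=24
i=6 t=29 v=9: → [24,35); WM=24
i=7 t=30 v=1: → [24,36); WM=30
i=8 t=31 v=4: → [24,37); WM=30
i=9 t=33 v=9: → [24,39); WM=33

5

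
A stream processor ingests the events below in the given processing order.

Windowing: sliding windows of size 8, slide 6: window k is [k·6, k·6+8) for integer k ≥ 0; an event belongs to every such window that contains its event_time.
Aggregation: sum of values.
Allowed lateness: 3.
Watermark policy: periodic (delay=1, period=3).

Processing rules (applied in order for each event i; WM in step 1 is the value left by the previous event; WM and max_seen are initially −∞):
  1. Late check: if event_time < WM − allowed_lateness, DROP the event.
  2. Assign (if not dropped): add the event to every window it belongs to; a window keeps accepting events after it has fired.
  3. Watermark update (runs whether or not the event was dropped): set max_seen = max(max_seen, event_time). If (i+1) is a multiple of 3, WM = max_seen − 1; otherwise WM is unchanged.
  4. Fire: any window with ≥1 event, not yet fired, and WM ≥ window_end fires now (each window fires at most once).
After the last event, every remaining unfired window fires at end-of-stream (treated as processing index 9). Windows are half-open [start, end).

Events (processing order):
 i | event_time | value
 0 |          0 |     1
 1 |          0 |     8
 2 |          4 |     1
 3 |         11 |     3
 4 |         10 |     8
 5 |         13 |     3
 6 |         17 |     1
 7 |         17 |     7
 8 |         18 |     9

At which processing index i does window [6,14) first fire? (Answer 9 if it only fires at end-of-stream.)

8

i=0 t=0 v=1: → [0,8); WM=−∞
i=1 t=0 v=8: → [0,8); WM=−∞
i=2 t=4 v=1: → [0,8); WM=3
i=3 t=11 v=3: → [6,14); WM=3
i=4 t=10 v=8: → [6,14); WM=3
i=5 t=13 v=3: → [12,20),[6,14); WM=12; [0,8) fires=10
i=6 t=17 v=1: → [12,20); WM=12
i=7 t=17 v=7: → [12,20); WM=12
i=8 t=18 v=9: → [18,26),[12,20); WM=17; [6,14) fires=14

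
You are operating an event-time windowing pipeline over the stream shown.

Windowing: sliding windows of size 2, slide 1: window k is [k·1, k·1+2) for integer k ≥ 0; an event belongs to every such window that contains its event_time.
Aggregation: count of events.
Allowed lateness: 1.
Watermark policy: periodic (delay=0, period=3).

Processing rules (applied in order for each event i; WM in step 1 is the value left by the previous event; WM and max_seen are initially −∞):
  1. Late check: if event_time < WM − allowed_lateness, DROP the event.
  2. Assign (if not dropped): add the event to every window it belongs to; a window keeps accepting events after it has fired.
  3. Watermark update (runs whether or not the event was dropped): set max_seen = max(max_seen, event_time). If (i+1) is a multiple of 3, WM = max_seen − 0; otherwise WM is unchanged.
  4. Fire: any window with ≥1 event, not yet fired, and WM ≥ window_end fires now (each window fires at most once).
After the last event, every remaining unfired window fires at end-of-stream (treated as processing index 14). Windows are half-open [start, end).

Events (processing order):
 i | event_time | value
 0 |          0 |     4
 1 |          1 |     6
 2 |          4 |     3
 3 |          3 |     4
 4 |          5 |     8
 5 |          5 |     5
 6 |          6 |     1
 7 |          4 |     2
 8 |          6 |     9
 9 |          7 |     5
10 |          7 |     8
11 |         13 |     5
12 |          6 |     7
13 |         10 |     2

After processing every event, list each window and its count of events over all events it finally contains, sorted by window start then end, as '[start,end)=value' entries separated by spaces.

i=0 t=0 v=4: → [0,2); WM=−∞
i=1 t=1 v=6: → [1,3),[0,2); WM=−∞
i=2 t=4 v=3: → [4,6),[3,5); WM=4; [0,2) fires=2 [1,3) fires=1
i=3 t=3 v=4: → [3,5),[2,4); WM=4; [2,4) fires=1
i=4 t=5 v=8: → [5,7),[4,6); WM=4
i=5 t=5 v=5: → [5,7),[4,6); WM=5; [3,5) fires=2
i=6 t=6 v=1: → [6,8),[5,7); WM=5
i=7 t=4 v=2: → [4,6),[3,5); WM=5
i=8 t=6 v=9: → [6,8),[5,7); WM=6; [4,6) fires=4
i=9 t=7 v=5: → [7,9),[6,8); WM=6
i=10 t=7 v=8: → [7,9),[6,8); WM=6
i=11 t=13 v=5: → [13,15),[12,14); WM=13; [5,7) fires=4 [6,8) fires=4 [7,9) fires=2
i=12 t=6 v=7: DROP (t<13-1); WM=13
i=13 t=10 v=2: DROP (t<13-1); WM=13

[0,2)=2 [1,3)=1 [2,4)=1 [3,5)=3 [4,6)=4 [5,7)=4 [6,8)=4 [7,9)=2 [12,14)=1 [13,15)=1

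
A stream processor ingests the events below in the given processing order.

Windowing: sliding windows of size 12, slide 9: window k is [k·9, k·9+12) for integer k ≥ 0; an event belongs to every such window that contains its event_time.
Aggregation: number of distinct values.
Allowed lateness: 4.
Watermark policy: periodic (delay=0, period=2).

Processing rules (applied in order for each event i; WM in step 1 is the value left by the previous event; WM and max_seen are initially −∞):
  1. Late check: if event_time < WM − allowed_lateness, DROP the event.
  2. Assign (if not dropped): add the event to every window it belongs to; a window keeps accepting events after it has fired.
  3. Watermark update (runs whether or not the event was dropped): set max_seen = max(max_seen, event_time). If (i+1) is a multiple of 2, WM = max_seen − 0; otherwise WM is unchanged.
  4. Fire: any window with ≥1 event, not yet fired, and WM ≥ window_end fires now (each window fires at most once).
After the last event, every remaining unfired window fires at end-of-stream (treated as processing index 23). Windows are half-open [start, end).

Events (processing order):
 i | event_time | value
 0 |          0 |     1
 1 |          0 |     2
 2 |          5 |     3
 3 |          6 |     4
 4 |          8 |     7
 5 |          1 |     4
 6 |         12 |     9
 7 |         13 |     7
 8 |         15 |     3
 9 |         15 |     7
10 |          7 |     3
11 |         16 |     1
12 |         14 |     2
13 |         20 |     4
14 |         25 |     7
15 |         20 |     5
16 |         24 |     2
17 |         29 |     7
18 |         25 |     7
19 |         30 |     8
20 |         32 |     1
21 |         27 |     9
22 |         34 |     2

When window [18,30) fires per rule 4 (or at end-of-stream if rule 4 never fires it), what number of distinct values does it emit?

4

i=0 t=0 v=1: → [0,12); WM=−∞
i=1 t=0 v=2: → [0,12); WM=0
i=2 t=5 v=3: → [0,12); WM=0
i=3 t=6 v=4: → [0,12); WM=6
i=4 t=8 v=7: → [0,12); WM=6
i=5 t=1 v=4: DROP (t<6-4); WM=8
i=6 t=12 v=9: → [9,21); WM=8
i=7 t=13 v=7: → [9,21); WM=13; [0,12) fires=5
i=8 t=15 v=3: → [9,21); WM=13
i=9 t=15 v=7: → [9,21); WM=15
i=10 t=7 v=3: DROP (t<15-4); WM=15
i=11 t=16 v=1: → [9,21); WM=16
i=12 t=14 v=2: → [9,21); WM=16
i=13 t=20 v=4: → [18,30),[9,21); WM=20
i=14 t=25 v=7: → [18,30); WM=20
i=15 t=20 v=5: → [18,30),[9,21); WM=25; [9,21) fires=7
i=16 t=24 v=2: → [18,30); WM=25
i=17 t=29 v=7: → [27,39),[18,30); WM=29
i=18 t=25 v=7: → [18,30); WM=29
i=19 t=30 v=8: → [27,39); WM=30; [18,30) fires=4
i=20 t=32 v=1: → [27,39); WM=30
i=21 t=27 v=9: → [27,39),[18,30); WM=32
i=22 t=34 v=2: → [27,39); WM=32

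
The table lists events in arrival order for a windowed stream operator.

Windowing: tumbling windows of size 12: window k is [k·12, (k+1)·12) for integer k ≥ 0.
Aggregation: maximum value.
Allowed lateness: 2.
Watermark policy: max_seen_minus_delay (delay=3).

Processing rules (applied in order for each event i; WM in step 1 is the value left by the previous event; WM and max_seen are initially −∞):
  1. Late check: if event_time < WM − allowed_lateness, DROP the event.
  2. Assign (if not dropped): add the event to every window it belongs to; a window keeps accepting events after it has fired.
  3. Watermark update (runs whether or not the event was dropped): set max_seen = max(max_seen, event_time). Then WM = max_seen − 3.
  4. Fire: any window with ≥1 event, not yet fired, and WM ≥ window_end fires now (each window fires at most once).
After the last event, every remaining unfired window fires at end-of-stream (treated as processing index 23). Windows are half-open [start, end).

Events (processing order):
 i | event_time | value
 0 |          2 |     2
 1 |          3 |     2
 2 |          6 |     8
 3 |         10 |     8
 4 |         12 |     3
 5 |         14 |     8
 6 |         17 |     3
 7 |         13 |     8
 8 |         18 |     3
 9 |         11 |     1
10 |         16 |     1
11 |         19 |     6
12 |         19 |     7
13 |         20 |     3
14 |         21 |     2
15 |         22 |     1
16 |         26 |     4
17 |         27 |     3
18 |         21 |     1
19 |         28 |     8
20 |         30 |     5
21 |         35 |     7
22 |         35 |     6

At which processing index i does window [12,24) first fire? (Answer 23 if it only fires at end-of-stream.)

17

i=0 t=2 v=2: → [0,12); WM=-1
i=1 t=3 v=2: → [0,12); WM=0
i=2 t=6 v=8: → [0,12); WM=3
i=3 t=10 v=8: → [0,12); WM=7
i=4 t=12 v=3: → [12,24); WM=9
i=5 t=14 v=8: → [12,24); WM=11
i=6 t=17 v=3: → [12,24); WM=14; [0,12) fires=8
i=7 t=13 v=8: → [12,24); WM=14
i=8 t=18 v=3: → [12,24); WM=15
i=9 t=11 v=1: DROP (t<15-2); WM=15
i=10 t=16 v=1: → [12,24); WM=15
i=11 t=19 v=6: → [12,24); WM=16
i=12 t=19 v=7: → [12,24); WM=16
i=13 t=20 v=3: → [12,24); WM=17
i=14 t=21 v=2: → [12,24); WM=18
i=15 t=22 v=1: → [12,24); WM=19
i=16 t=26 v=4: → [24,36); WM=23
i=17 t=27 v=3: → [24,36); WM=24; [12,24) fires=8
i=18 t=21 v=1: DROP (t<24-2); WM=24
i=19 t=28 v=8: → [24,36); WM=25
i=20 t=30 v=5: → [24,36); WM=27
i=21 t=35 v=7: → [24,36); WM=32
i=22 t=35 v=6: → [24,36); WM=32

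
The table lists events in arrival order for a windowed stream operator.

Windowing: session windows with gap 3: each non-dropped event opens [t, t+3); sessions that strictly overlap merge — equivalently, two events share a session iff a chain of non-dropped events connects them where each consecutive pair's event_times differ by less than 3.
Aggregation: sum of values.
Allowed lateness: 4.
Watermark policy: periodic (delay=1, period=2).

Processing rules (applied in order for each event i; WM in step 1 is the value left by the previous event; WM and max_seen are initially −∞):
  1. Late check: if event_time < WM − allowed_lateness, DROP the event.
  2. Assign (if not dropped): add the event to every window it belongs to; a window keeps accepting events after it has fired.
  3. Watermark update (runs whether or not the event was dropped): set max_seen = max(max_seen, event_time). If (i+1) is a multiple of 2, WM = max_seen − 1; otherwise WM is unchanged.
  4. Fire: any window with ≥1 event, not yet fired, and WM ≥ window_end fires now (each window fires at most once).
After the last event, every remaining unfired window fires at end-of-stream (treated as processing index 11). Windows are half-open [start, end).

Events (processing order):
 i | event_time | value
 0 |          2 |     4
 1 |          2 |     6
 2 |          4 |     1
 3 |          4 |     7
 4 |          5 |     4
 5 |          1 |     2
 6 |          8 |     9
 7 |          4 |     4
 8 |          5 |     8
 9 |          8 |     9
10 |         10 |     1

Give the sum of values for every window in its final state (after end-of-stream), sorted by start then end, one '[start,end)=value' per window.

i=0 t=2 v=4: → [2,5); WM=−∞
i=1 t=2 v=6: → [2,5); WM=1
i=2 t=4 v=1: → [2,7); WM=1
i=3 t=4 v=7: → [2,7); WM=3
i=4 t=5 v=4: → [2,8); WM=3
i=5 t=1 v=2: → [1,8); WM=4
i=6 t=8 v=9: → [8,11); WM=4
i=7 t=4 v=4: → [1,8); WM=7
i=8 t=5 v=8: → [1,8); WM=7
i=9 t=8 v=9: → [8,11); WM=7
i=10 t=10 v=1: → [8,13); WM=7

[1,8)=36 [8,13)=19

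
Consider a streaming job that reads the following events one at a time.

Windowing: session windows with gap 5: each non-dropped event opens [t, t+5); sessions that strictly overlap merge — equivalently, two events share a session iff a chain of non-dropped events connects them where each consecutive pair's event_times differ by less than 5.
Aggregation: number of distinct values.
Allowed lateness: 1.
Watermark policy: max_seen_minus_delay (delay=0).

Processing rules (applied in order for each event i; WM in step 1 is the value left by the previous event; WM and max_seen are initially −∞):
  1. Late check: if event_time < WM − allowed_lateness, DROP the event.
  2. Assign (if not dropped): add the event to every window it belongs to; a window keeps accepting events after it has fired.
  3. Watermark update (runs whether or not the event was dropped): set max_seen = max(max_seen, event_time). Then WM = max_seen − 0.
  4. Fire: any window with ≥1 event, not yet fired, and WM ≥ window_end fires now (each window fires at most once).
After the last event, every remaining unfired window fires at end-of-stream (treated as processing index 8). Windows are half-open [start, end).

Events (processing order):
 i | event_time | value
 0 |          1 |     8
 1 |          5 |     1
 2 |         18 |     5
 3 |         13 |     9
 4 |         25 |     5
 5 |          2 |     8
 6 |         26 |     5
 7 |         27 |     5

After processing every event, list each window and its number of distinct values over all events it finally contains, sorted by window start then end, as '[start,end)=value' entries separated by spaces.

[1,10)=2 [18,23)=1 [25,32)=1

i=0 t=1 v=8: → [1,6); WM=1
i=1 t=5 v=1: → [1,10); WM=5
i=2 t=18 v=5: → [18,23); WM=18
i=3 t=13 v=9: DROP (t<18-1); WM=18
i=4 t=25 v=5: → [25,30); WM=25
i=5 t=2 v=8: DROP (t<25-1); WM=25
i=6 t=26 v=5: → [25,31); WM=26
i=7 t=27 v=5: → [25,32); WM=27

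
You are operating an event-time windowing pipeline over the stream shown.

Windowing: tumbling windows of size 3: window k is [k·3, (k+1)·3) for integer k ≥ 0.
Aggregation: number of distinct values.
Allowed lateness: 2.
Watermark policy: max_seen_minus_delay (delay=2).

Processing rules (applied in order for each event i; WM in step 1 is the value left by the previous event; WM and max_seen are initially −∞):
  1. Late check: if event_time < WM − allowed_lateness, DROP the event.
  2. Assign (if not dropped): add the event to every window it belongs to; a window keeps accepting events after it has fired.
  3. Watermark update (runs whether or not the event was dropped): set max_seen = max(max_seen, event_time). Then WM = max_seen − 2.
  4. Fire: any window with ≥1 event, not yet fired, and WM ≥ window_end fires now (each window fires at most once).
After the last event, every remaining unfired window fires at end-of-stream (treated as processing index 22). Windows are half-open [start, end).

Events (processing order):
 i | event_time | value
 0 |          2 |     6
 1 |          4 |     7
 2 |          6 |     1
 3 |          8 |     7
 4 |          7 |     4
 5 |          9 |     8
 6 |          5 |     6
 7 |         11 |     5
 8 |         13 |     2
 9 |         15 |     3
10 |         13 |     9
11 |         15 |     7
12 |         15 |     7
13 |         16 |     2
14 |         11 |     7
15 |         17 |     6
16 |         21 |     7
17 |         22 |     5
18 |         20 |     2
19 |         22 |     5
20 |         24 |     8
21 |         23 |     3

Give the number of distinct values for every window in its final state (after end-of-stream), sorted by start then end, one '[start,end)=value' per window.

i=0 t=2 v=6: → [0,3); WM=0
i=1 t=4 v=7: → [3,6); WM=2
i=2 t=6 v=1: → [6,9); WM=4; [0,3) fires=1
i=3 t=8 v=7: → [6,9); WM=6; [3,6) fires=1
i=4 t=7 v=4: → [6,9); WM=6
i=5 t=9 v=8: → [9,12); WM=7
i=6 t=5 v=6: → [3,6); WM=7
i=7 t=11 v=5: → [9,12); WM=9; [6,9) fires=3
i=8 t=13 v=2: → [12,15); WM=11
i=9 t=15 v=3: → [15,18); WM=13; [9,12) fires=2
i=10 t=13 v=9: → [12,15); WM=13
i=11 t=15 v=7: → [15,18); WM=13
i=12 t=15 v=7: → [15,18); WM=13
i=13 t=16 v=2: → [15,18); WM=14
i=14 t=11 v=7: DROP (t<14-2); WM=14
i=15 t=17 v=6: → [15,18); WM=15; [12,15) fires=2
i=16 t=21 v=7: → [21,24); WM=19; [15,18) fires=4
i=17 t=22 v=5: → [21,24); WM=20
i=18 t=20 v=2: → [18,21); WM=20
i=19 t=22 v=5: → [21,24); WM=20
i=20 t=24 v=8: → [24,27); WM=22; [18,21) fires=1
i=21 t=23 v=3: → [21,24); WM=22

[0,3)=1 [3,6)=2 [6,9)=3 [9,12)=2 [12,15)=2 [15,18)=4 [18,21)=1 [21,24)=3 [24,27)=1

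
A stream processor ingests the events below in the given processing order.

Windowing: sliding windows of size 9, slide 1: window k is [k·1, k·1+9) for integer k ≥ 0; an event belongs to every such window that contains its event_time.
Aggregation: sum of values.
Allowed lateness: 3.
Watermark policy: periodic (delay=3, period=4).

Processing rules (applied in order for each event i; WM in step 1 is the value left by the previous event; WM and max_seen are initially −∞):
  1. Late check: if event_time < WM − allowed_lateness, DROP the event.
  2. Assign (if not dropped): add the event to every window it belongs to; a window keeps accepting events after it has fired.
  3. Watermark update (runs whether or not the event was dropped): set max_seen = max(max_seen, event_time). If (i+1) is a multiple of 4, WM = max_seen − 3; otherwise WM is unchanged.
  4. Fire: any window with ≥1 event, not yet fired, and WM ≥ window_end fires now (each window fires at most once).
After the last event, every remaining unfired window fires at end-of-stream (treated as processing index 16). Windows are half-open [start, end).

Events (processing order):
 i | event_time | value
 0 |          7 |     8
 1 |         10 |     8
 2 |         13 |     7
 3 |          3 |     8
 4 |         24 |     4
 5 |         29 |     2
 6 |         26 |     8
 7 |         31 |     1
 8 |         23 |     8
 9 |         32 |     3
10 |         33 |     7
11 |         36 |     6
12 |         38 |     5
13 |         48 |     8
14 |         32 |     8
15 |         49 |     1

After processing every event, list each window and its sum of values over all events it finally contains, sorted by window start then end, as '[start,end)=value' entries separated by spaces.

i=0 t=7 v=8: → [7,16),[6,15),[5,14),[4,13),[3,12),[2,11),[1,10),[0,9); WM=−∞
i=1 t=10 v=8: → [10,19),[9,18),[8,17),[7,16),[6,15),[5,14),[4,13),[3,12),[2,11); WM=−∞
i=2 t=13 v=7: → [13,22),[12,21),[11,20),[10,19),[9,18),[8,17),[7,16),[6,15),[5,14); WM=−∞
i=3 t=3 v=8: → [3,12),[2,11),[1,10),[0,9); WM=10; [0,9) fires=16 [1,10) fires=16
i=4 t=24 v=4: → [24,33),[23,32),[22,31),[21,30),[20,29),[19,28),[18,27),[17,26),[16,25); WM=10
i=5 t=29 v=2: → [29,38),[28,37),[27,36),[26,35),[25,34),[24,33),[23,32),[22,31),[21,30); WM=10
i=6 t=26 v=8: → [26,35),[25,34),[24,33),[23,32),[22,31),[21,30),[20,29),[19,28),[18,27); WM=10
i=7 t=31 v=1: → [31,40),[30,39),[29,38),[28,37),[27,36),[26,35),[25,34),[24,33),[23,32); WM=28; [2,11) fires=24 [3,12) fires=24 [4,13) fires=16 [5,14) fires=23 [6,15) fires=23 [7,16) fires=23 [8,17) fires=15 [9,18) fires=15 [10,19) fires=15 [11,20) fires=7 [12,21) fires=7 [13,22) fires=7 [16,25) fires=4 [17,26) fires=4 [18,27) fires=12 [19,28) fires=12
i=8 t=23 v=8: DROP (t<28-3); WM=28
i=9 t=32 v=3: → [32,41),[31,40),[30,39),[29,38),[28,37),[27,36),[26,35),[25,34),[24,33); WM=28
i=10 t=33 v=7: → [33,42),[32,41),[31,40),[30,39),[29,38),[28,37),[27,36),[26,35),[25,34); WM=28
i=11 t=36 v=6: → [36,45),[35,44),[34,43),[33,42),[32,41),[31,40),[30,39),[29,38),[28,37); WM=33; [20,29) fires=12 [21,30) fires=14 [22,31) fires=14 [23,32) fires=15 [24,33) fires=18
i=12 t=38 v=5: → [38,47),[37,46),[36,45),[35,44),[34,43),[33,42),[32,41),[31,40),[30,39); WM=33
i=13 t=48 v=8: → [48,57),[47,56),[46,55),[45,54),[44,53),[43,52),[42,51),[41,50),[40,49); WM=33
i=14 t=32 v=8: → [32,41),[31,40),[30,39),[29,38),[28,37),[27,36),[26,35),[25,34),[24,33); WM=33
i=15 t=49 v=1: → [49,58),[48,57),[47,56),[46,55),[45,54),[44,53),[43,52),[42,51),[41,50); WM=46; [25,34) fires=29 [26,35) fires=29 [27,36) fires=21 [28,37) fires=27 [29,38) fires=27 [30,39) fires=30 [31,40) fires=30 [32,41) fires=29 [33,42) fires=18 [34,43) fires=11 [35,44) fires=11 [36,45) fires=11 [37,46) fires=5

[0,9)=16 [1,10)=16 [2,11)=24 [3,12)=24 [4,13)=16 [5,14)=23 [6,15)=23 [7,16)=23 [8,17)=15 [9,18)=15 [10,19)=15 [11,20)=7 [12,21)=7 [13,22)=7 [16,25)=4 [17,26)=4 [18,27)=12 [19,28)=12 [20,29)=12 [21,30)=14 [22,31)=14 [23,32)=15 [24,33)=26 [25,34)=29 [26,35)=29 [27,36)=21 [28,37)=27 [29,38)=27 [30,39)=30 [31,40)=30 [32,41)=29 [33,42)=18 [34,43)=11 [35,44)=11 [36,45)=11 [37,46)=5 [38,47)=5 [40,49)=8 [41,50)=9 [42,51)=9 [43,52)=9 [44,53)=9 [45,54)=9 [46,55)=9 [47,56)=9 [48,57)=9 [49,58)=1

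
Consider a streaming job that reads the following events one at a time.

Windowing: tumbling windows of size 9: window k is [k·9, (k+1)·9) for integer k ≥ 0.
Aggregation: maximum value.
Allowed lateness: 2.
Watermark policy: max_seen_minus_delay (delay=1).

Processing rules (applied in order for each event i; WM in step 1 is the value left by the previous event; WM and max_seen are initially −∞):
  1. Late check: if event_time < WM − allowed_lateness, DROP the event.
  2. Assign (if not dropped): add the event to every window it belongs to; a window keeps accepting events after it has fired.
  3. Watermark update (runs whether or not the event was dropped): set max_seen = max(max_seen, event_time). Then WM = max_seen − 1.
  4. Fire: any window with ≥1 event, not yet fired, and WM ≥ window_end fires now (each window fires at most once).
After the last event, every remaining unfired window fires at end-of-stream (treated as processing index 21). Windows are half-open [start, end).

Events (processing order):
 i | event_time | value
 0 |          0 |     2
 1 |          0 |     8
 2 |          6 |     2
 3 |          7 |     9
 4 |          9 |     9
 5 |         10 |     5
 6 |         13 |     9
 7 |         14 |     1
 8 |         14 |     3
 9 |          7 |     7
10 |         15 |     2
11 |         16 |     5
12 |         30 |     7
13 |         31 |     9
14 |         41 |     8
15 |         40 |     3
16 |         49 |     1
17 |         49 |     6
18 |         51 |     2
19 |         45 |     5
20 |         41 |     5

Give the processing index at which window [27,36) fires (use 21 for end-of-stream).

i=0 t=0 v=2: → [0,9); WM=-1
i=1 t=0 v=8: → [0,9); WM=-1
i=2 t=6 v=2: → [0,9); WM=5
i=3 t=7 v=9: → [0,9); WM=6
i=4 t=9 v=9: → [9,18); WM=8
i=5 t=10 v=5: → [9,18); WM=9; [0,9) fires=9
i=6 t=13 v=9: → [9,18); WM=12
i=7 t=14 v=1: → [9,18); WM=13
i=8 t=14 v=3: → [9,18); WM=13
i=9 t=7 v=7: DROP (t<13-2); WM=13
i=10 t=15 v=2: → [9,18); WM=14
i=11 t=16 v=5: → [9,18); WM=15
i=12 t=30 v=7: → [27,36); WM=29; [9,18) fires=9
i=13 t=31 v=9: → [27,36); WM=30
i=14 t=41 v=8: → [36,45); WM=40; [27,36) fires=9
i=15 t=40 v=3: → [36,45); WM=40
i=16 t=49 v=1: → [45,54); WM=48; [36,45) fires=8
i=17 t=49 v=6: → [45,54); WM=48
i=18 t=51 v=2: → [45,54); WM=50
i=19 t=45 v=5: DROP (t<50-2); WM=50
i=20 t=41 v=5: DROP (t<50-2); WM=50

14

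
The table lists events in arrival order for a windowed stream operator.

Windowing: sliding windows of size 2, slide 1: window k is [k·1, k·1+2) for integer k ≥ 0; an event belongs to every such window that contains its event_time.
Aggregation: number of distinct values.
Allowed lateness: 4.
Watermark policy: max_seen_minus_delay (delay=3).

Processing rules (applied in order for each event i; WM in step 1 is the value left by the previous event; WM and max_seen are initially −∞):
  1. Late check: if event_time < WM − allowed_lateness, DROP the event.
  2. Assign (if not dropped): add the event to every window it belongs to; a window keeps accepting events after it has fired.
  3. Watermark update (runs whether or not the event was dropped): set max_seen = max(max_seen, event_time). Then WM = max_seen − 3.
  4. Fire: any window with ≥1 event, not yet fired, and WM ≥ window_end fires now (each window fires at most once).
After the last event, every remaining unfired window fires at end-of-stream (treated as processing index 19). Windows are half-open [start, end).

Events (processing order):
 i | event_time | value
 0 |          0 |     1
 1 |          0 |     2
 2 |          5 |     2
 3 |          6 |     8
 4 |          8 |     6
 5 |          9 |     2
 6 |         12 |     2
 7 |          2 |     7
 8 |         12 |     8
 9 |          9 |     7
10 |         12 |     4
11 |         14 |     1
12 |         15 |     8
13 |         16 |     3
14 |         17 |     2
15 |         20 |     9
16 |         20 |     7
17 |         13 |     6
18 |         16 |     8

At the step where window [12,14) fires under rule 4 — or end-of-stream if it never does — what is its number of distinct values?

i=0 t=0 v=1: → [0,2); WM=-3
i=1 t=0 v=2: → [0,2); WM=-3
i=2 t=5 v=2: → [5,7),[4,6); WM=2; [0,2) fires=2
i=3 t=6 v=8: → [6,8),[5,7); WM=3
i=4 t=8 v=6: → [8,10),[7,9); WM=5
i=5 t=9 v=2: → [9,11),[8,10); WM=6; [4,6) fires=1
i=6 t=12 v=2: → [12,14),[11,13); WM=9; [5,7) fires=2 [6,8) fires=1 [7,9) fires=1
i=7 t=2 v=7: DROP (t<9-4); WM=9
i=8 t=12 v=8: → [12,14),[11,13); WM=9
i=9 t=9 v=7: → [9,11),[8,10); WM=9
i=10 t=12 v=4: → [12,14),[11,13); WM=9
i=11 t=14 v=1: → [14,16),[13,15); WM=11; [8,10) fires=3 [9,11) fires=2
i=12 t=15 v=8: → [15,17),[14,16); WM=12
i=13 t=16 v=3: → [16,18),[15,17); WM=13; [11,13) fires=3
i=14 t=17 v=2: → [17,19),[16,18); WM=14; [12,14) fires=3
i=15 t=20 v=9: → [20,22),[19,21); WM=17; [13,15) fires=1 [14,16) fires=2 [15,17) fires=2
i=16 t=20 v=7: → [20,22),[19,21); WM=17
i=17 t=13 v=6: → [13,15),[12,14); WM=17
i=18 t=16 v=8: → [16,18),[15,17); WM=17

3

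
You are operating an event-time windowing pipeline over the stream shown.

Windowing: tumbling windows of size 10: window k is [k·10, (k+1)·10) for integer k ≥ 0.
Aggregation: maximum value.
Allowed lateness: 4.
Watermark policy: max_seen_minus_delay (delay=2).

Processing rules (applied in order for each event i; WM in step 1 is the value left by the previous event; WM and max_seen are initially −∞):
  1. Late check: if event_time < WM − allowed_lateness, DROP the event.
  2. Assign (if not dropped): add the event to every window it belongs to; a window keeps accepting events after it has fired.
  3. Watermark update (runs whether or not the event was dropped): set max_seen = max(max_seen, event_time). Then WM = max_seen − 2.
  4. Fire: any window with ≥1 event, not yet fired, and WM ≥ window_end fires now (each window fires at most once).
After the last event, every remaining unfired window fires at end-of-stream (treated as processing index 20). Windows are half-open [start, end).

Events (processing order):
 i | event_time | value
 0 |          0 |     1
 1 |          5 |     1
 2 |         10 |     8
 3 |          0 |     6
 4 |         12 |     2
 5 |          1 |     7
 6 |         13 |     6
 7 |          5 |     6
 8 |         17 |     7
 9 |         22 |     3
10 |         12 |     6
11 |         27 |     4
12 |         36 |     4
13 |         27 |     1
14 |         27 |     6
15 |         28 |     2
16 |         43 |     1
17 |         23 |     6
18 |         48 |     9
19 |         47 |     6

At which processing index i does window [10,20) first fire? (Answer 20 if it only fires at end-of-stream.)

i=0 t=0 v=1: → [0,10); WM=-2
i=1 t=5 v=1: → [0,10); WM=3
i=2 t=10 v=8: → [10,20); WM=8
i=3 t=0 v=6: DROP (t<8-4); WM=8
i=4 t=12 v=2: → [10,20); WM=10; [0,10) fires=1
i=5 t=1 v=7: DROP (t<10-4); WM=10
i=6 t=13 v=6: → [10,20); WM=11
i=7 t=5 v=6: DROP (t<11-4); WM=11
i=8 t=17 v=7: → [10,20); WM=15
i=9 t=22 v=3: → [20,30); WM=20; [10,20) fires=8
i=10 t=12 v=6: DROP (t<20-4); WM=20
i=11 t=27 v=4: → [20,30); WM=25
i=12 t=36 v=4: → [30,40); WM=34; [20,30) fires=4
i=13 t=27 v=1: DROP (t<34-4); WM=34
i=14 t=27 v=6: DROP (t<34-4); WM=34
i=15 t=28 v=2: DROP (t<34-4); WM=34
i=16 t=43 v=1: → [40,50); WM=41; [30,40) fires=4
i=17 t=23 v=6: DROP (t<41-4); WM=41
i=18 t=48 v=9: → [40,50); WM=46
i=19 t=47 v=6: → [40,50); WM=46

9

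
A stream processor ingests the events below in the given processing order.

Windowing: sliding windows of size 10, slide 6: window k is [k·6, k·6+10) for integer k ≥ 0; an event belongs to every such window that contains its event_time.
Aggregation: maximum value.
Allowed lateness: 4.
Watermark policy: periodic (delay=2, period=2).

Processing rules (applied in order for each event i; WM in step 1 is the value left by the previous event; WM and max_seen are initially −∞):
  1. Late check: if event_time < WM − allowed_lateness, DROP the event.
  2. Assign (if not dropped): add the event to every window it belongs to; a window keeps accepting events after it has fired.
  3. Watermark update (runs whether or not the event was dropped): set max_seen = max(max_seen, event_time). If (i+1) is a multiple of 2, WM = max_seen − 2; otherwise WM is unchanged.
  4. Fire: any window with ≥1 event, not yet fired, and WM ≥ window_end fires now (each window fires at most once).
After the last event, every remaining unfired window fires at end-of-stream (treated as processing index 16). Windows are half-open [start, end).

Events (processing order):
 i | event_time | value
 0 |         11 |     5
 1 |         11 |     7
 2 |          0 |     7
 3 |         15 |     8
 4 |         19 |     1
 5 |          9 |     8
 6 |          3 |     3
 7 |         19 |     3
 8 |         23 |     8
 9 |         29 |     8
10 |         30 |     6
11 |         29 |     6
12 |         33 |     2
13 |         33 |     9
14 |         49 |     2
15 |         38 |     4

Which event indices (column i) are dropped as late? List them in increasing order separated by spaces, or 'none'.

2 6

i=0 t=11 v=5: → [6,16); WM=−∞
i=1 t=11 v=7: → [6,16); WM=9
i=2 t=0 v=7: DROP (t<9-4); WM=9
i=3 t=15 v=8: → [12,22),[6,16); WM=13
i=4 t=19 v=1: → [18,28),[12,22); WM=13
i=5 t=9 v=8: → [6,16),[0,10); WM=17; [0,10) fires=8 [6,16) fires=8
i=6 t=3 v=3: DROP (t<17-4); WM=17
i=7 t=19 v=3: → [18,28),[12,22); WM=17
i=8 t=23 v=8: → [18,28); WM=17
i=9 t=29 v=8: → [24,34); WM=27; [12,22) fires=8
i=10 t=30 v=6: → [30,40),[24,34); WM=27
i=11 t=29 v=6: → [24,34); WM=28; [18,28) fires=8
i=12 t=33 v=2: → [30,40),[24,34); WM=28
i=13 t=33 v=9: → [30,40),[24,34); WM=31
i=14 t=49 v=2: → [48,58),[42,52); WM=31
i=15 t=38 v=4: → [36,46),[30,40); WM=47; [24,34) fires=9 [30,40) fires=9 [36,46) fires=4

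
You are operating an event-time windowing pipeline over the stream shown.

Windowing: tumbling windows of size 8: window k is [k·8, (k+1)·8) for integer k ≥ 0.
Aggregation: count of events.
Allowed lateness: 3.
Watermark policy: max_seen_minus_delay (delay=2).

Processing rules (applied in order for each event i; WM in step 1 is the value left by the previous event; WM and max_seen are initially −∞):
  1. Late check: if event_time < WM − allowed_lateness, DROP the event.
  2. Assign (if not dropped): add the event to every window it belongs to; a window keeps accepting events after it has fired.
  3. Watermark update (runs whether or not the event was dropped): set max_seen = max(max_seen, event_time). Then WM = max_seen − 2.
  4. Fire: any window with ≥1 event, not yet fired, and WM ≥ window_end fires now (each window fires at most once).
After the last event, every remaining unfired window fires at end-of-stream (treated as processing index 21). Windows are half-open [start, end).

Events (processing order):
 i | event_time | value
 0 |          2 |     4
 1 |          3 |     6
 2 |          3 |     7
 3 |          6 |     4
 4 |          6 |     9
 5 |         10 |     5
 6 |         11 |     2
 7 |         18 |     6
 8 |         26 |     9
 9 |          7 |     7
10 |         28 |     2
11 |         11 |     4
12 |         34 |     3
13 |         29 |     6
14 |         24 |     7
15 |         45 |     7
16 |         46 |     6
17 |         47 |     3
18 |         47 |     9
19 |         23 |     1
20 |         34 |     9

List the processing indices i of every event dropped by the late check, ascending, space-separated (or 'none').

9 11 14 19 20

i=0 t=2 v=4: → [0,8); WM=0
i=1 t=3 v=6: → [0,8); WM=1
i=2 t=3 v=7: → [0,8); WM=1
i=3 t=6 v=4: → [0,8); WM=4
i=4 t=6 v=9: → [0,8); WM=4
i=5 t=10 v=5: → [8,16); WM=8; [0,8) fires=5
i=6 t=11 v=2: → [8,16); WM=9
i=7 t=18 v=6: → [16,24); WM=16; [8,16) fires=2
i=8 t=26 v=9: → [24,32); WM=24; [16,24) fires=1
i=9 t=7 v=7: DROP (t<24-3); WM=24
i=10 t=28 v=2: → [24,32); WM=26
i=11 t=11 v=4: DROP (t<26-3); WM=26
i=12 t=34 v=3: → [32,40); WM=32; [24,32) fires=2
i=13 t=29 v=6: → [24,32); WM=32
i=14 t=24 v=7: DROP (t<32-3); WM=32
i=15 t=45 v=7: → [40,48); WM=43; [32,40) fires=1
i=16 t=46 v=6: → [40,48); WM=44
i=17 t=47 v=3: → [40,48); WM=45
i=18 t=47 v=9: → [40,48); WM=45
i=19 t=23 v=1: DROP (t<45-3); WM=45
i=20 t=34 v=9: DROP (t<45-3); WM=45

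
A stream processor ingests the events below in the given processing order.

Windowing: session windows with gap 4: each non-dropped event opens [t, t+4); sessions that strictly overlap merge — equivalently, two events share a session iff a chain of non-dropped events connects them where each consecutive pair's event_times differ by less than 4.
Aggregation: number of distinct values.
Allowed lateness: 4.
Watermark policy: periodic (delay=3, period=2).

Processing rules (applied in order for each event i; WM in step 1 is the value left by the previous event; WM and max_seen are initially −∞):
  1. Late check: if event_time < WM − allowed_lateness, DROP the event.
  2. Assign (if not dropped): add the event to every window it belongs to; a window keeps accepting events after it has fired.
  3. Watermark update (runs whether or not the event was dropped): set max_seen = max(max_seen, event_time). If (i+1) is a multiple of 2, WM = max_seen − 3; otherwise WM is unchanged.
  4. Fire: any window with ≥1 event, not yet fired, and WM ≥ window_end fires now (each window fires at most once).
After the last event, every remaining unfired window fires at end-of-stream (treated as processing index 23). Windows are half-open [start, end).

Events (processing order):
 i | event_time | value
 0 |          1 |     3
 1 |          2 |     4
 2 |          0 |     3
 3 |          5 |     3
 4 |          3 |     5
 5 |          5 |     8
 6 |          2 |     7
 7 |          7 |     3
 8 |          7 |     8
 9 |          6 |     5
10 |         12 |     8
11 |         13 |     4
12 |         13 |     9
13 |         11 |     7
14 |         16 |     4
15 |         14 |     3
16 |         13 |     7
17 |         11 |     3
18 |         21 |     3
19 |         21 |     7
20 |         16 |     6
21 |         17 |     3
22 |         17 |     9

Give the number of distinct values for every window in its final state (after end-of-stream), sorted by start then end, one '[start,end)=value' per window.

i=0 t=1 v=3: → [1,5); WM=−∞
i=1 t=2 v=4: → [1,6); WM=-1
i=2 t=0 v=3: → [0,6); WM=-1
i=3 t=5 v=3: → [0,9); WM=2
i=4 t=3 v=5: → [0,9); WM=2
i=5 t=5 v=8: → [0,9); WM=2
i=6 t=2 v=7: → [0,9); WM=2
i=7 t=7 v=3: → [0,11); WM=4
i=8 t=7 v=8: → [0,11); WM=4
i=9 t=6 v=5: → [0,11); WM=4
i=10 t=12 v=8: → [12,16); WM=4
i=11 t=13 v=4: → [12,17); WM=10
i=12 t=13 v=9: → [12,17); WM=10
i=13 t=11 v=7: → [11,17); WM=10
i=14 t=16 v=4: → [11,20); WM=10
i=15 t=14 v=3: → [11,20); WM=13
i=16 t=13 v=7: → [11,20); WM=13
i=17 t=11 v=3: → [11,20); WM=13
i=18 t=21 v=3: → [21,25); WM=13
i=19 t=21 v=7: → [21,25); WM=18
i=20 t=16 v=6: → [11,20); WM=18
i=21 t=17 v=3: → [11,21); WM=18
i=22 t=17 v=9: → [11,21); WM=18

[0,11)=5 [11,21)=6 [21,25)=2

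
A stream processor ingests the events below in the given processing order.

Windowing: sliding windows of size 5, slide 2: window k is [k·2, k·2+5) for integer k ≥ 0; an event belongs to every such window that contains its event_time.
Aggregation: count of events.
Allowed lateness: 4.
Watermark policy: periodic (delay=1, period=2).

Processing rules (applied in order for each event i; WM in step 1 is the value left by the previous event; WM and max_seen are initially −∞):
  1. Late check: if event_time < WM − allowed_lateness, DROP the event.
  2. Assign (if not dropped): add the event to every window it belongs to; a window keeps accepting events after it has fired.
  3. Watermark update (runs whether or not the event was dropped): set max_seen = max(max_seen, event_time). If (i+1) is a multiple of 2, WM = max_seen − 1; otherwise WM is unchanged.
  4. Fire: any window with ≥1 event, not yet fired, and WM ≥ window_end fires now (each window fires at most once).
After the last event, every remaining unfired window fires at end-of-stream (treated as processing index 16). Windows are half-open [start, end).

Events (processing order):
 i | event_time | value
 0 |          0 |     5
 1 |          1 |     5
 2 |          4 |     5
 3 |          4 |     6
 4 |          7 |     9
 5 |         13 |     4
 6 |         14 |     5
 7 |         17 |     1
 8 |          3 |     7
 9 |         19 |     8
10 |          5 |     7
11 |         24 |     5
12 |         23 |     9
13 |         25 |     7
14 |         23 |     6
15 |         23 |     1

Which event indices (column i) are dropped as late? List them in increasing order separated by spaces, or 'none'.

8 10

i=0 t=0 v=5: → [0,5); WM=−∞
i=1 t=1 v=5: → [0,5); WM=0
i=2 t=4 v=5: → [4,9),[2,7),[0,5); WM=0
i=3 t=4 v=6: → [4,9),[2,7),[0,5); WM=3
i=4 t=7 v=9: → [6,11),[4,9); WM=3
i=5 t=13 v=4: → [12,17),[10,15); WM=12; [0,5) fires=4 [2,7) fires=2 [4,9) fires=3 [6,11) fires=1
i=6 t=14 v=5: → [14,19),[12,17),[10,15); WM=12
i=7 t=17 v=1: → [16,21),[14,19); WM=16; [10,15) fires=2
i=8 t=3 v=7: DROP (t<16-4); WM=16
i=9 t=19 v=8: → [18,23),[16,21); WM=18; [12,17) fires=2
i=10 t=5 v=7: DROP (t<18-4); WM=18
i=11 t=24 v=5: → [24,29),[22,27),[20,25); WM=23; [14,19) fires=2 [16,21) fires=2 [18,23) fires=1
i=12 t=23 v=9: → [22,27),[20,25); WM=23
i=13 t=25 v=7: → [24,29),[22,27); WM=24
i=14 t=23 v=6: → [22,27),[20,25); WM=24
i=15 t=23 v=1: → [22,27),[20,25); WM=24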